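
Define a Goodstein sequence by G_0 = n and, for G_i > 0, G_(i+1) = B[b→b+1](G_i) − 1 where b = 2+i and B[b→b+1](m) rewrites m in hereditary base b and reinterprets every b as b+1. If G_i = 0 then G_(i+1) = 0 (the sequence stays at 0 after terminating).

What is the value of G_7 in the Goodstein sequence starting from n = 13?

(0) 13|_2 = 2^(2 + 1) + 2^2 + 1 ↦ 3^(3 + 1) + 3^3 + 1|_3 = 109 ⇒ 108
(1) 108|_3 = 3^(3 + 1) + 3^3 ↦ 4^(4 + 1) + 4^4|_4 = 1280 ⇒ 1279
(2) 1279|_4 = 4^(4 + 1) + 3·4^3 + 3·4^2 + 3·4 + 3 ↦ 5^(5 + 1) + 3·5^3 + 3·5^2 + 3·5 + 3|_5 = 16093 ⇒ 16092
(3) 16092|_5 = 5^(5 + 1) + 3·5^3 + 3·5^2 + 3·5 + 2 ↦ 6^(6 + 1) + 3·6^3 + 3·6^2 + 3·6 + 2|_6 = 280712 ⇒ 280711
(4) 280711|_6 = 6^(6 + 1) + 3·6^3 + 3·6^2 + 3·6 + 1 ↦ 7^(7 + 1) + 3·7^3 + 3·7^2 + 3·7 + 1|_7 = 5765999 ⇒ 5765998
(5) 5765998|_7 = 7^(7 + 1) + 3·7^3 + 3·7^2 + 3·7 ↦ 8^(8 + 1) + 3·8^3 + 3·8^2 + 3·8|_8 = 134219480 ⇒ 134219479
(6) 134219479|_8 = 8^(8 + 1) + 3·8^3 + 3·8^2 + 2·8 + 7 ↦ 9^(9 + 1) + 3·9^3 + 3·9^2 + 2·9 + 7|_9 = 3486786856 ⇒ 3486786855
(7) 3486786855|_9 = 9^(9 + 1) + 3·9^3 + 3·9^2 + 2·9 + 6 ↦ 10^(10 + 1) + 3·10^3 + 3·10^2 + 2·10 + 6|_10 = 100000003326 ⇒ 100000003325

3486786855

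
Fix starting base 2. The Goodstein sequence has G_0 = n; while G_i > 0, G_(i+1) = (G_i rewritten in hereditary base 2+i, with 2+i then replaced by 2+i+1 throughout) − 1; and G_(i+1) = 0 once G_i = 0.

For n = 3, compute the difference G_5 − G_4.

(0) 3|_2 = 2 + 1 ↦ 3 + 1|_3 = 4 ⇒ 3
(1) 3|_3 = 3 ↦ 4|_4 = 4 ⇒ 3
(2) 3|_4 = 3 ↦ 3|_5 = 3 ⇒ 2
(3) 2|_5 = 2 ↦ 2|_6 = 2 ⇒ 1
(4) 1|_6 = 1 ↦ 1|_7 = 1 ⇒ 0

-1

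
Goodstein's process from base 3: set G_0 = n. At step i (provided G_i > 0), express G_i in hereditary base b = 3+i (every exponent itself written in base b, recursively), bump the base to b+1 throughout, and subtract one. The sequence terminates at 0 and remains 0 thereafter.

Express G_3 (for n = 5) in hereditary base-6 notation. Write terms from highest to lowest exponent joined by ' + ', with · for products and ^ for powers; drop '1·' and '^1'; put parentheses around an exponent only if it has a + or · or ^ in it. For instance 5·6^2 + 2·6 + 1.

5

i=0: 5 = 3 + 2 (b=3); 3→4: 4 + 2 = 6; 6−1 = 5
i=1: 5 = 4 + 1 (b=4); 4→5: 5 + 1 = 6; 6−1 = 5
i=2: 5 = 5 (b=5); 5→6: 6 = 6; 6−1 = 5
i=3: 5 = 5 (b=6); 6→7: 5 = 5; 5−1 = 4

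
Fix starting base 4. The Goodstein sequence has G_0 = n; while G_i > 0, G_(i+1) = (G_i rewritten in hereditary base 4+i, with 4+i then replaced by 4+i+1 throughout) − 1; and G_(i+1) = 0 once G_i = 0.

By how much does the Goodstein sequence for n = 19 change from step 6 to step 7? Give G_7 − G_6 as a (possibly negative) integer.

6

i=0: 19 = 4^2 + 3 (b=4); 4→5: 5^2 + 3 = 28; 28−1 = 27
i=1: 27 = 5^2 + 2 (b=5); 5→6: 6^2 + 2 = 38; 38−1 = 37
i=2: 37 = 6^2 + 1 (b=6); 6→7: 7^2 + 1 = 50; 50−1 = 49
i=3: 49 = 7^2 (b=7); 7→8: 8^2 = 64; 64−1 = 63
i=4: 63 = 7·8 + 7 (b=8); 8→9: 7·9 + 7 = 70; 70−1 = 69
i=5: 69 = 7·9 + 6 (b=9); 9→10: 7·10 + 6 = 76; 76−1 = 75
i=6: 75 = 7·10 + 5 (b=10); 10→11: 7·11 + 5 = 82; 82−1 = 81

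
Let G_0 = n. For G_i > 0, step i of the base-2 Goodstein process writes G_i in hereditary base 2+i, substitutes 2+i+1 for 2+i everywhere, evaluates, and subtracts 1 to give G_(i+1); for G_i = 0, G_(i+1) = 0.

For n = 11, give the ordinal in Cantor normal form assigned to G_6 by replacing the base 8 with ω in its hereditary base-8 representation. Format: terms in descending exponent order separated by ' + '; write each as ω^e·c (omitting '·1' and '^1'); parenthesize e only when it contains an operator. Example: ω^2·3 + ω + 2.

G_0=11  [base 2] 2^(2 + 1) + 2 + 1  →[2↦3]→  3^(3 + 1) + 3 + 1 = 85  −1 ⇒ G_1=84
G_1=84  [base 3] 3^(3 + 1) + 3  →[3↦4]→  4^(4 + 1) + 4 = 1028  −1 ⇒ G_2=1027
G_2=1027  [base 4] 4^(4 + 1) + 3  →[4↦5]→  5^(5 + 1) + 3 = 15628  −1 ⇒ G_3=15627
G_3=15627  [base 5] 5^(5 + 1) + 2  →[5↦6]→  6^(6 + 1) + 2 = 279938  −1 ⇒ G_4=279937
G_4=279937  [base 6] 6^(6 + 1) + 1  →[6↦7]→  7^(7 + 1) + 1 = 5764802  −1 ⇒ G_5=5764801
G_5=5764801  [base 7] 7^(7 + 1)  →[7↦8]→  8^(8 + 1) = 134217728  −1 ⇒ G_6=134217727
G_6=134217727  [base 8] 7·8^8 + 7·8^7 + 7·8^6 + 7·8^5 + 7·8^4 + 7·8^3 + 7·8^2 + 7·8 + 7  →[8↦9]→  7·9^9 + 7·9^7 + 7·9^6 + 7·9^5 + 7·9^4 + 7·9^3 + 7·9^2 + 7·9 + 7 = 2749609303  −1 ⇒ G_7=2749609302

ω^ω·7 + ω^7·7 + ω^6·7 + ω^5·7 + ω^4·7 + ω^3·7 + ω^2·7 + ω·7 + 7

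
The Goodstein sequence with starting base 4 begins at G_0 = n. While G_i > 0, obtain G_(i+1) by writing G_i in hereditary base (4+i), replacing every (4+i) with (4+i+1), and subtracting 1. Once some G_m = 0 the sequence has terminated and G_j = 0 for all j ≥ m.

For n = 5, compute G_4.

G_0 = 5. HB_4(5) = 4 + 1. Bump = 6. G_1 = 5.
G_1 = 5. HB_5(5) = 5. Bump = 6. G_2 = 5.
G_2 = 5. HB_6(5) = 5. Bump = 5. G_3 = 4.
G_3 = 4. HB_7(4) = 4. Bump = 4. G_4 = 3.
G_4 = 3. HB_8(3) = 3. Bump = 3. G_5 = 2.

3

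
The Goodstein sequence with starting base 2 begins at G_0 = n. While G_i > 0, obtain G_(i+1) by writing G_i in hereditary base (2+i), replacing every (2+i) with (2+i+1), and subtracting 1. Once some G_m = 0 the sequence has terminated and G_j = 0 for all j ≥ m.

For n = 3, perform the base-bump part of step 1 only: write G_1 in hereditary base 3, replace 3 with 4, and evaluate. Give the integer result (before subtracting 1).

3 —HB2→ 2 + 1 —bump→ 3 + 1 = 4 —(−1)→ 3
3 —HB3→ 3 —bump→ 4 = 4 —(−1)→ 3

4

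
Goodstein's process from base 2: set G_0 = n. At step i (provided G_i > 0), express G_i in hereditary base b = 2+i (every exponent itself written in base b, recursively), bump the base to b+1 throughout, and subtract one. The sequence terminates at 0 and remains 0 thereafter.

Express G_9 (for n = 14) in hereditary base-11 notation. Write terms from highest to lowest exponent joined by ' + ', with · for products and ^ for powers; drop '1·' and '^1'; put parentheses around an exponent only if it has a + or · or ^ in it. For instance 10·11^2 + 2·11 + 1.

step 0: 14 = 2^(2 + 1) + 2^2 + 2; sub 3 for 2: 3^(3 + 1) + 3^3 + 3; = 111; G_1 = 111−1 = 110
step 1: 110 = 3^(3 + 1) + 3^3 + 2; sub 4 for 3: 4^(4 + 1) + 4^4 + 2; = 1282; G_2 = 1282−1 = 1281
step 2: 1281 = 4^(4 + 1) + 4^4 + 1; sub 5 for 4: 5^(5 + 1) + 5^5 + 1; = 18751; G_3 = 18751−1 = 18750
step 3: 18750 = 5^(5 + 1) + 5^5; sub 6 for 5: 6^(6 + 1) + 6^6; = 326592; G_4 = 326592−1 = 326591
step 4: 326591 = 6^(6 + 1) + 5·6^5 + 5·6^4 + 5·6^3 + 5·6^2 + 5·6 + 5; sub 7 for 6: 7^(7 + 1) + 5·7^5 + 5·7^4 + 5·7^3 + 5·7^2 + 5·7 + 5; = 5862841; G_5 = 5862841−1 = 5862840
step 5: 5862840 = 7^(7 + 1) + 5·7^5 + 5·7^4 + 5·7^3 + 5·7^2 + 5·7 + 4; sub 8 for 7: 8^(8 + 1) + 5·8^5 + 5·8^4 + 5·8^3 + 5·8^2 + 5·8 + 4; = 134404972; G_6 = 134404972−1 = 134404971
step 6: 134404971 = 8^(8 + 1) + 5·8^5 + 5·8^4 + 5·8^3 + 5·8^2 + 5·8 + 3; sub 9 for 8: 9^(9 + 1) + 5·9^5 + 5·9^4 + 5·9^3 + 5·9^2 + 5·9 + 3; = 3487116549; G_7 = 3487116549−1 = 3487116548
step 7: 3487116548 = 9^(9 + 1) + 5·9^5 + 5·9^4 + 5·9^3 + 5·9^2 + 5·9 + 2; sub 10 for 9: 10^(10 + 1) + 5·10^5 + 5·10^4 + 5·10^3 + 5·10^2 + 5·10 + 2; = 100000555552; G_8 = 100000555552−1 = 100000555551
step 8: 100000555551 = 10^(10 + 1) + 5·10^5 + 5·10^4 + 5·10^3 + 5·10^2 + 5·10 + 1; sub 11 for 10: 11^(11 + 1) + 5·11^5 + 5·11^4 + 5·11^3 + 5·11^2 + 5·11 + 1; = 3138429262497; G_9 = 3138429262497−1 = 3138429262496

11^(11 + 1) + 5·11^5 + 5·11^4 + 5·11^3 + 5·11^2 + 5·11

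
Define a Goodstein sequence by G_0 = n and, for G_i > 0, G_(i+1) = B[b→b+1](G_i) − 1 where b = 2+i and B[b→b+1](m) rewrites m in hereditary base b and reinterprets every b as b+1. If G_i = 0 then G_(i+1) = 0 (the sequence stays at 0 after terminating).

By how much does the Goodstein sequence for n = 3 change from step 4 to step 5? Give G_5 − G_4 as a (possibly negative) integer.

-1

(0) 3|_2 = 2 + 1 ↦ 3 + 1|_3 = 4 ⇒ 3
(1) 3|_3 = 3 ↦ 4|_4 = 4 ⇒ 3
(2) 3|_4 = 3 ↦ 3|_5 = 3 ⇒ 2
(3) 2|_5 = 2 ↦ 2|_6 = 2 ⇒ 1
(4) 1|_6 = 1 ↦ 1|_7 = 1 ⇒ 0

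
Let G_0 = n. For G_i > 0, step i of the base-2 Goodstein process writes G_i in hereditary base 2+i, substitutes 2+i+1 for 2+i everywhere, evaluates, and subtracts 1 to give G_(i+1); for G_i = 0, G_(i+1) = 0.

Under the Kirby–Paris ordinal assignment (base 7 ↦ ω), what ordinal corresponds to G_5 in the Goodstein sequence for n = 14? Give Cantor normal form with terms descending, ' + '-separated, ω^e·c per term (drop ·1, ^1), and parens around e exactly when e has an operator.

ω^(ω + 1) + ω^5·5 + ω^4·5 + ω^3·5 + ω^2·5 + ω·5 + 4

step 0: 14 = 2^(2 + 1) + 2^2 + 2; sub 3 for 2: 3^(3 + 1) + 3^3 + 3; = 111; G_1 = 111−1 = 110
step 1: 110 = 3^(3 + 1) + 3^3 + 2; sub 4 for 3: 4^(4 + 1) + 4^4 + 2; = 1282; G_2 = 1282−1 = 1281
step 2: 1281 = 4^(4 + 1) + 4^4 + 1; sub 5 for 4: 5^(5 + 1) + 5^5 + 1; = 18751; G_3 = 18751−1 = 18750
step 3: 18750 = 5^(5 + 1) + 5^5; sub 6 for 5: 6^(6 + 1) + 6^6; = 326592; G_4 = 326592−1 = 326591
step 4: 326591 = 6^(6 + 1) + 5·6^5 + 5·6^4 + 5·6^3 + 5·6^2 + 5·6 + 5; sub 7 for 6: 7^(7 + 1) + 5·7^5 + 5·7^4 + 5·7^3 + 5·7^2 + 5·7 + 5; = 5862841; G_5 = 5862841−1 = 5862840
step 5: 5862840 = 7^(7 + 1) + 5·7^5 + 5·7^4 + 5·7^3 + 5·7^2 + 5·7 + 4; sub 8 for 7: 8^(8 + 1) + 5·8^5 + 5·8^4 + 5·8^3 + 5·8^2 + 5·8 + 4; = 134404972; G_6 = 134404972−1 = 134404971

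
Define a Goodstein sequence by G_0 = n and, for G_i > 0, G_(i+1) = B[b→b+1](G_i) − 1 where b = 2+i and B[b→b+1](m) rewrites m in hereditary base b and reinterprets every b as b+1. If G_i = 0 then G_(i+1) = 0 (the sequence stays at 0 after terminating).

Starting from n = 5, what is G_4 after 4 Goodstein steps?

775

G_0 = 5. HB_2(5) = 2^2 + 1. Bump = 28. G_1 = 27.
G_1 = 27. HB_3(27) = 3^3. Bump = 256. G_2 = 255.
G_2 = 255. HB_4(255) = 3·4^3 + 3·4^2 + 3·4 + 3. Bump = 468. G_3 = 467.
G_3 = 467. HB_5(467) = 3·5^3 + 3·5^2 + 3·5 + 2. Bump = 776. G_4 = 775.
G_4 = 775. HB_6(775) = 3·6^3 + 3·6^2 + 3·6 + 1. Bump = 1198. G_5 = 1197.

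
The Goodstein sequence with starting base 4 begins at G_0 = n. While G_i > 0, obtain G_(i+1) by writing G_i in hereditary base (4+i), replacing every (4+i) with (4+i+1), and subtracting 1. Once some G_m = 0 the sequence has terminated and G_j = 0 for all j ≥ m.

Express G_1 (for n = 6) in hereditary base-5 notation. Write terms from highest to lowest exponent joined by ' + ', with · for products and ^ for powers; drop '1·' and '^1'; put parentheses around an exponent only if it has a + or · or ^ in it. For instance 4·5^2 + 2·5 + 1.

5 + 1

[0] 6 ≡ 4 + 2 (base 4). Lift 5: 7. −1: 6.
[1] 6 ≡ 5 + 1 (base 5). Lift 6: 7. −1: 6.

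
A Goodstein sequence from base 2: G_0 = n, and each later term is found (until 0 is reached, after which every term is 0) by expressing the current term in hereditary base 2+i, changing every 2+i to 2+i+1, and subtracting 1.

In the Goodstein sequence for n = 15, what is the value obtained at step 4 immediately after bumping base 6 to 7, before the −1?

6588345

[0] 15 ≡ 2^(2 + 1) + 2^2 + 2 + 1 (base 2). Lift 3: 112. −1: 111.
[1] 111 ≡ 3^(3 + 1) + 3^3 + 3 (base 3). Lift 4: 1284. −1: 1283.
[2] 1283 ≡ 4^(4 + 1) + 4^4 + 3 (base 4). Lift 5: 18753. −1: 18752.
[3] 18752 ≡ 5^(5 + 1) + 5^5 + 2 (base 5). Lift 6: 326594. −1: 326593.
[4] 326593 ≡ 6^(6 + 1) + 6^6 + 1 (base 6). Lift 7: 6588345. −1: 6588344.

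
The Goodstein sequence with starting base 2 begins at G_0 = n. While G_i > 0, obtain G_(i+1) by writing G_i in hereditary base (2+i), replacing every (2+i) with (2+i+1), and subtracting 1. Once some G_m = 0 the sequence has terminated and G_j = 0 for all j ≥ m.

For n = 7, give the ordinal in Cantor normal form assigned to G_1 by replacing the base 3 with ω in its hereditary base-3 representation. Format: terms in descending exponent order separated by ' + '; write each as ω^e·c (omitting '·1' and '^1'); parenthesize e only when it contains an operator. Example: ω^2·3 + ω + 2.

G_0 = 7. HB_2(7) = 2^2 + 2 + 1. Bump = 31. G_1 = 30.
G_1 = 30. HB_3(30) = 3^3 + 3. Bump = 260. G_2 = 259.

ω^ω + ω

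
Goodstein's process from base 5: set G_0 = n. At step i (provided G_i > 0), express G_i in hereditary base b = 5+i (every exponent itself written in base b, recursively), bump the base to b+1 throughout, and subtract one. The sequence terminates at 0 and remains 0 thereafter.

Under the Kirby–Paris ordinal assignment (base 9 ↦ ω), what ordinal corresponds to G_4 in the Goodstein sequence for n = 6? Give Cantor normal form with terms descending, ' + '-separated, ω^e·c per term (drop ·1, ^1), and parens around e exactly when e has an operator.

4

G_0 = 6. HB_5(6) = 5 + 1. Bump = 7. G_1 = 6.
G_1 = 6. HB_6(6) = 6. Bump = 7. G_2 = 6.
G_2 = 6. HB_7(6) = 6. Bump = 6. G_3 = 5.
G_3 = 5. HB_8(5) = 5. Bump = 5. G_4 = 4.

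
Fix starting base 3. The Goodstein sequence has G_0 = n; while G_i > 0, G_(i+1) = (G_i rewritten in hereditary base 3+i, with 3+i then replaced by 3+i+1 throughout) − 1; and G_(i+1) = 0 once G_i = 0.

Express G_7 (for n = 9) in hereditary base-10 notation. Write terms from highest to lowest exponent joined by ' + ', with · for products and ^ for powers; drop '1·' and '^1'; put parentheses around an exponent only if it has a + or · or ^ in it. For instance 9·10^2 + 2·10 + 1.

2·10 + 5

G_0=9  [base 3] 3^2  →[3↦4]→  4^2 = 16  −1 ⇒ G_1=15
G_1=15  [base 4] 3·4 + 3  →[4↦5]→  3·5 + 3 = 18  −1 ⇒ G_2=17
G_2=17  [base 5] 3·5 + 2  →[5↦6]→  3·6 + 2 = 20  −1 ⇒ G_3=19
G_3=19  [base 6] 3·6 + 1  →[6↦7]→  3·7 + 1 = 22  −1 ⇒ G_4=21
G_4=21  [base 7] 3·7  →[7↦8]→  3·8 = 24  −1 ⇒ G_5=23
G_5=23  [base 8] 2·8 + 7  →[8↦9]→  2·9 + 7 = 25  −1 ⇒ G_6=24
G_6=24  [base 9] 2·9 + 6  →[9↦10]→  2·10 + 6 = 26  −1 ⇒ G_7=25
G_7=25  [base 10] 2·10 + 5  →[10↦11]→  2·11 + 5 = 27  −1 ⇒ G_8=26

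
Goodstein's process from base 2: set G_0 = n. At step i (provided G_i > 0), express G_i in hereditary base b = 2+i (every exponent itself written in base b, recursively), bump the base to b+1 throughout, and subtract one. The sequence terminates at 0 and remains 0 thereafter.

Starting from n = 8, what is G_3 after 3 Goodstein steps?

6310

step 0: 8 = 2^(2 + 1); sub 3 for 2: 3^(3 + 1); = 81; G_1 = 81−1 = 80
step 1: 80 = 2·3^3 + 2·3^2 + 2·3 + 2; sub 4 for 3: 2·4^4 + 2·4^2 + 2·4 + 2; = 554; G_2 = 554−1 = 553
step 2: 553 = 2·4^4 + 2·4^2 + 2·4 + 1; sub 5 for 4: 2·5^5 + 2·5^2 + 2·5 + 1; = 6311; G_3 = 6311−1 = 6310
step 3: 6310 = 2·5^5 + 2·5^2 + 2·5; sub 6 for 5: 2·6^6 + 2·6^2 + 2·6; = 93396; G_4 = 93396−1 = 93395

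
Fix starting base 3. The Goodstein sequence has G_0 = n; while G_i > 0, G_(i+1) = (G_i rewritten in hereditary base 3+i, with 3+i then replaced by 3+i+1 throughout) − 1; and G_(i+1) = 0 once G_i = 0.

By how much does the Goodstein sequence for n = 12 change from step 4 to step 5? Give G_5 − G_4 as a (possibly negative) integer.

G_0 = 12. HB_3(12) = 3^2 + 3. Bump = 20. G_1 = 19.
G_1 = 19. HB_4(19) = 4^2 + 3. Bump = 28. G_2 = 27.
G_2 = 27. HB_5(27) = 5^2 + 2. Bump = 38. G_3 = 37.
G_3 = 37. HB_6(37) = 6^2 + 1. Bump = 50. G_4 = 49.
G_4 = 49. HB_7(49) = 7^2. Bump = 64. G_5 = 63.

14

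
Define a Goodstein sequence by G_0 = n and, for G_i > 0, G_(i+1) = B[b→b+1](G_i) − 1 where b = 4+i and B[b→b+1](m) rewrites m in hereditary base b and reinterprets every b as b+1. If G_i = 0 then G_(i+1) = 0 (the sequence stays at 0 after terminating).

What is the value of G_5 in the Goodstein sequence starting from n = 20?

step 0: 20 = 4^2 + 4; sub 5 for 4: 5^2 + 5; = 30; G_1 = 30−1 = 29
step 1: 29 = 5^2 + 4; sub 6 for 5: 6^2 + 4; = 40; G_2 = 40−1 = 39
step 2: 39 = 6^2 + 3; sub 7 for 6: 7^2 + 3; = 52; G_3 = 52−1 = 51
step 3: 51 = 7^2 + 2; sub 8 for 7: 8^2 + 2; = 66; G_4 = 66−1 = 65
step 4: 65 = 8^2 + 1; sub 9 for 8: 9^2 + 1; = 82; G_5 = 82−1 = 81
step 5: 81 = 9^2; sub 10 for 9: 10^2; = 100; G_6 = 100−1 = 99

81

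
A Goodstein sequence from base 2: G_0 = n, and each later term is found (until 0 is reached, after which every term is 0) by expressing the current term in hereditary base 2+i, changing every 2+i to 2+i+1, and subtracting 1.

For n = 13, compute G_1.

108

base 2: 13 = 2^(2 + 1) + 2^2 + 1; at 3: 3^(3 + 1) + 3^3 + 1 = 109; next = 108
base 3: 108 = 3^(3 + 1) + 3^3; at 4: 4^(4 + 1) + 4^4 = 1280; next = 1279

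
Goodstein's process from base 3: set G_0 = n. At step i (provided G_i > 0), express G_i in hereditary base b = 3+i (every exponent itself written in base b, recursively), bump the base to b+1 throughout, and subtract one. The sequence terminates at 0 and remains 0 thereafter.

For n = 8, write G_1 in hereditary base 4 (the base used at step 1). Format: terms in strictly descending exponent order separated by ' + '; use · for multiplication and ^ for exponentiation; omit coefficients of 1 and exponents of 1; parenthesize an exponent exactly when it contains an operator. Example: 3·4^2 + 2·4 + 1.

2·4 + 1

G_0=8  [base 3] 2·3 + 2  →[3↦4]→  2·4 + 2 = 10  −1 ⇒ G_1=9
G_1=9  [base 4] 2·4 + 1  →[4↦5]→  2·5 + 1 = 11  −1 ⇒ G_2=10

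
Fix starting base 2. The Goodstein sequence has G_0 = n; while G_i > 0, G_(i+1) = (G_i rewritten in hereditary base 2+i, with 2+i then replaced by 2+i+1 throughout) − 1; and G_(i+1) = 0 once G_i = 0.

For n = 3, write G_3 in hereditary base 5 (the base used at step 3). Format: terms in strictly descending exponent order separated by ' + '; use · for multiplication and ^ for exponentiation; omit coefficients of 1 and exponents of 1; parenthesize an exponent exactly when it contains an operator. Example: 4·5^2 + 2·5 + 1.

2

[0] 3 ≡ 2 + 1 (base 2). Lift 3: 4. −1: 3.
[1] 3 ≡ 3 (base 3). Lift 4: 4. −1: 3.
[2] 3 ≡ 3 (base 4). Lift 5: 3. −1: 2.
[3] 2 ≡ 2 (base 5). Lift 6: 2. −1: 1.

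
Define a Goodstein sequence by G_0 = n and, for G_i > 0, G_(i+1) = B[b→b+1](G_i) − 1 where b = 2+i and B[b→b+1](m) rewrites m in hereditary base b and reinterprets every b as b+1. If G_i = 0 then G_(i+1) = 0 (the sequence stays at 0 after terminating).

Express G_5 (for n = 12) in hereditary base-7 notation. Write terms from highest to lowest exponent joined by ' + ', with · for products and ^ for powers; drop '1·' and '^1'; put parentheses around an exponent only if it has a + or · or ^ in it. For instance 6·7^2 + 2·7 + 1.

G_0=12  [base 2] 2^(2 + 1) + 2^2  →[2↦3]→  3^(3 + 1) + 3^3 = 108  −1 ⇒ G_1=107
G_1=107  [base 3] 3^(3 + 1) + 2·3^2 + 2·3 + 2  →[3↦4]→  4^(4 + 1) + 2·4^2 + 2·4 + 2 = 1066  −1 ⇒ G_2=1065
G_2=1065  [base 4] 4^(4 + 1) + 2·4^2 + 2·4 + 1  →[4↦5]→  5^(5 + 1) + 2·5^2 + 2·5 + 1 = 15686  −1 ⇒ G_3=15685
G_3=15685  [base 5] 5^(5 + 1) + 2·5^2 + 2·5  →[5↦6]→  6^(6 + 1) + 2·6^2 + 2·6 = 280020  −1 ⇒ G_4=280019
G_4=280019  [base 6] 6^(6 + 1) + 2·6^2 + 6 + 5  →[6↦7]→  7^(7 + 1) + 2·7^2 + 7 + 5 = 5764911  −1 ⇒ G_5=5764910

7^(7 + 1) + 2·7^2 + 7 + 4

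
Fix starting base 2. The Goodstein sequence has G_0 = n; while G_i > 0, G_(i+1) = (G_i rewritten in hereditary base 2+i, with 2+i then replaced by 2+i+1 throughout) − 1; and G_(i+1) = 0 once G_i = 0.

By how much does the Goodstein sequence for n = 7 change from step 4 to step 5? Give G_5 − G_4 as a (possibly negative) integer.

i=0: 7 = 2^2 + 2 + 1 (b=2); 2→3: 3^3 + 3 + 1 = 31; 31−1 = 30
i=1: 30 = 3^3 + 3 (b=3); 3→4: 4^4 + 4 = 260; 260−1 = 259
i=2: 259 = 4^4 + 3 (b=4); 4→5: 5^5 + 3 = 3128; 3128−1 = 3127
i=3: 3127 = 5^5 + 2 (b=5); 5→6: 6^6 + 2 = 46658; 46658−1 = 46657
i=4: 46657 = 6^6 + 1 (b=6); 6→7: 7^7 + 1 = 823544; 823544−1 = 823543

776886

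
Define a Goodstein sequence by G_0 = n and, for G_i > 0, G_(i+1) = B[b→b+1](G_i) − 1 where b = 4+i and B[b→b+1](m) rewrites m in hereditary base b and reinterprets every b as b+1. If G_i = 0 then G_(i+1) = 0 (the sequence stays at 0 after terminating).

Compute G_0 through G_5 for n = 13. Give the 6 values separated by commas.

base 4: 13 = 3·4 + 1; at 5: 3·5 + 1 = 16; next = 15
base 5: 15 = 3·5; at 6: 3·6 = 18; next = 17
base 6: 17 = 2·6 + 5; at 7: 2·7 + 5 = 19; next = 18
base 7: 18 = 2·7 + 4; at 8: 2·8 + 4 = 20; next = 19
base 8: 19 = 2·8 + 3; at 9: 2·9 + 3 = 21; next = 20

13, 15, 17, 18, 19, 20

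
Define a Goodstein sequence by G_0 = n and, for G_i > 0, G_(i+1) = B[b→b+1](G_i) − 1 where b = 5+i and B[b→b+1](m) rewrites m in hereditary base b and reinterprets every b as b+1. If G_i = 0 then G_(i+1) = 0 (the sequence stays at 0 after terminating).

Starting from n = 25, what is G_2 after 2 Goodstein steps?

39

i=0: 25 = 5^2 (b=5); 5→6: 6^2 = 36; 36−1 = 35
i=1: 35 = 5·6 + 5 (b=6); 6→7: 5·7 + 5 = 40; 40−1 = 39
i=2: 39 = 5·7 + 4 (b=7); 7→8: 5·8 + 4 = 44; 44−1 = 43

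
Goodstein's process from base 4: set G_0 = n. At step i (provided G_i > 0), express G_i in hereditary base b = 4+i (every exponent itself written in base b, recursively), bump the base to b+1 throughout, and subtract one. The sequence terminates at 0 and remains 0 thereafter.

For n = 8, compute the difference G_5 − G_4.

0

G_0=8  [base 4] 2·4  →[4↦5]→  2·5 = 10  −1 ⇒ G_1=9
G_1=9  [base 5] 5 + 4  →[5↦6]→  6 + 4 = 10  −1 ⇒ G_2=9
G_2=9  [base 6] 6 + 3  →[6↦7]→  7 + 3 = 10  −1 ⇒ G_3=9
G_3=9  [base 7] 7 + 2  →[7↦8]→  8 + 2 = 10  −1 ⇒ G_4=9
G_4=9  [base 8] 8 + 1  →[8↦9]→  9 + 1 = 10  −1 ⇒ G_5=9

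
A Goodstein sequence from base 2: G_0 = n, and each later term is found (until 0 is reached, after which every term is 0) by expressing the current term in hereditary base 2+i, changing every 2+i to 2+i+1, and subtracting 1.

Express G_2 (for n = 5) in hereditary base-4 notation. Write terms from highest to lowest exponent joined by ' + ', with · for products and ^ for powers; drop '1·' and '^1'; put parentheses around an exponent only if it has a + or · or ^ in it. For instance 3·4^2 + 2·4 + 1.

step 0: 5 = 2^2 + 1; sub 3 for 2: 3^3 + 1; = 28; G_1 = 28−1 = 27
step 1: 27 = 3^3; sub 4 for 3: 4^4; = 256; G_2 = 256−1 = 255
step 2: 255 = 3·4^3 + 3·4^2 + 3·4 + 3; sub 5 for 4: 3·5^3 + 3·5^2 + 3·5 + 3; = 468; G_3 = 468−1 = 467

3·4^3 + 3·4^2 + 3·4 + 3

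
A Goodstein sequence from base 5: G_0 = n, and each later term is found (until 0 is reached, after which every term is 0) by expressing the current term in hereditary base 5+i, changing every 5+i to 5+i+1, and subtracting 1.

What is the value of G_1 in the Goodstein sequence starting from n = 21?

G_0 = 21. HB_5(21) = 4·5 + 1. Bump = 25. G_1 = 24.
G_1 = 24. HB_6(24) = 4·6. Bump = 28. G_2 = 27.

24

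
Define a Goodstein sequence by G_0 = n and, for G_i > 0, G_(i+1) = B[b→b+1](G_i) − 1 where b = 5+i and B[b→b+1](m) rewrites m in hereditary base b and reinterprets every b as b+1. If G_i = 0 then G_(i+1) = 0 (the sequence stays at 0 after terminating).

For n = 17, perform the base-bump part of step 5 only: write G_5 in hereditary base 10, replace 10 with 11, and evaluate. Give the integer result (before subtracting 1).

G_0=17  [base 5] 3·5 + 2  →[5↦6]→  3·6 + 2 = 20  −1 ⇒ G_1=19
G_1=19  [base 6] 3·6 + 1  →[6↦7]→  3·7 + 1 = 22  −1 ⇒ G_2=21
G_2=21  [base 7] 3·7  →[7↦8]→  3·8 = 24  −1 ⇒ G_3=23
G_3=23  [base 8] 2·8 + 7  →[8↦9]→  2·9 + 7 = 25  −1 ⇒ G_4=24
G_4=24  [base 9] 2·9 + 6  →[9↦10]→  2·10 + 6 = 26  −1 ⇒ G_5=25

27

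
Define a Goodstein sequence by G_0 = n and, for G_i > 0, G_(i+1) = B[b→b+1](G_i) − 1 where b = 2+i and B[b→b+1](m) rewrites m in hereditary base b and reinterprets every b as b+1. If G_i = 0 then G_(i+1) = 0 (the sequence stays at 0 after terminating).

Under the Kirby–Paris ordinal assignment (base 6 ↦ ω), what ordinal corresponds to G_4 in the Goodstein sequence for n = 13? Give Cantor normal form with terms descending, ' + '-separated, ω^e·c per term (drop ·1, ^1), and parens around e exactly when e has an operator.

ω^(ω + 1) + ω^3·3 + ω^2·3 + ω·3 + 1

13 —HB2→ 2^(2 + 1) + 2^2 + 1 —bump→ 3^(3 + 1) + 3^3 + 1 = 109 —(−1)→ 108
108 —HB3→ 3^(3 + 1) + 3^3 —bump→ 4^(4 + 1) + 4^4 = 1280 —(−1)→ 1279
1279 —HB4→ 4^(4 + 1) + 3·4^3 + 3·4^2 + 3·4 + 3 —bump→ 5^(5 + 1) + 3·5^3 + 3·5^2 + 3·5 + 3 = 16093 —(−1)→ 16092
16092 —HB5→ 5^(5 + 1) + 3·5^3 + 3·5^2 + 3·5 + 2 —bump→ 6^(6 + 1) + 3·6^3 + 3·6^2 + 3·6 + 2 = 280712 —(−1)→ 280711
280711 —HB6→ 6^(6 + 1) + 3·6^3 + 3·6^2 + 3·6 + 1 —bump→ 7^(7 + 1) + 3·7^3 + 3·7^2 + 3·7 + 1 = 5765999 —(−1)→ 5765998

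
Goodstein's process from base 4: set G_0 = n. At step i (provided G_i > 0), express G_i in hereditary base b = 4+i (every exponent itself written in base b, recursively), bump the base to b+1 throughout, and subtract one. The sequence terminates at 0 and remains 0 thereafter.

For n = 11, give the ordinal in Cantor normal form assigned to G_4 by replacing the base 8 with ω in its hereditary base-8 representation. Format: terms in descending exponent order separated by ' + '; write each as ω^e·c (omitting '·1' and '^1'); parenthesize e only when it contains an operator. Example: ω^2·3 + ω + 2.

G_0 = 11. HB_4(11) = 2·4 + 3. Bump = 13. G_1 = 12.
G_1 = 12. HB_5(12) = 2·5 + 2. Bump = 14. G_2 = 13.
G_2 = 13. HB_6(13) = 2·6 + 1. Bump = 15. G_3 = 14.
G_3 = 14. HB_7(14) = 2·7. Bump = 16. G_4 = 15.

ω + 7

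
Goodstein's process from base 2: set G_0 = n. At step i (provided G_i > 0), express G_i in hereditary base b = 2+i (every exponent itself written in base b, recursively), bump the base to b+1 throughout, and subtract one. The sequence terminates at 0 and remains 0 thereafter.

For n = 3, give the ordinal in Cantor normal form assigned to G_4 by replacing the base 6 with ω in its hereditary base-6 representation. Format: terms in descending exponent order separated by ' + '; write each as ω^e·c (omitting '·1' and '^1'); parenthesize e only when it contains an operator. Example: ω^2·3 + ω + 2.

3 —HB2→ 2 + 1 —bump→ 3 + 1 = 4 —(−1)→ 3
3 —HB3→ 3 —bump→ 4 = 4 —(−1)→ 3
3 —HB4→ 3 —bump→ 3 = 3 —(−1)→ 2
2 —HB5→ 2 —bump→ 2 = 2 —(−1)→ 1
1 —HB6→ 1 —bump→ 1 = 1 —(−1)→ 0

1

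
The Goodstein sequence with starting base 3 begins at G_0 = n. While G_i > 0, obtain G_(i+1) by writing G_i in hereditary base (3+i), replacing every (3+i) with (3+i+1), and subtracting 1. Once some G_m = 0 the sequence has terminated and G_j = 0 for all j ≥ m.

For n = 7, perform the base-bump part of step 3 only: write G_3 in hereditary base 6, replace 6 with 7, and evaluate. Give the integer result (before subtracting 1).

10

[0] 7 ≡ 2·3 + 1 (base 3). Lift 4: 9. −1: 8.
[1] 8 ≡ 2·4 (base 4). Lift 5: 10. −1: 9.
[2] 9 ≡ 5 + 4 (base 5). Lift 6: 10. −1: 9.
[3] 9 ≡ 6 + 3 (base 6). Lift 7: 10. −1: 9.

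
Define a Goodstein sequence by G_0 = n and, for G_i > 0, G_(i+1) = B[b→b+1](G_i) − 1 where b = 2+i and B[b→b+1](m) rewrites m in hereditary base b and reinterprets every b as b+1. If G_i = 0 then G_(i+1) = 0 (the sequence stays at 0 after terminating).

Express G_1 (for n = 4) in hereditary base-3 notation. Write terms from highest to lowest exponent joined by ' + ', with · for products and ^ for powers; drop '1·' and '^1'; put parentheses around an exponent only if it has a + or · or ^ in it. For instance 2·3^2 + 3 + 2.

2·3^2 + 2·3 + 2

base 2: 4 = 2^2; at 3: 3^3 = 27; next = 26
base 3: 26 = 2·3^2 + 2·3 + 2; at 4: 2·4^2 + 2·4 + 2 = 42; next = 41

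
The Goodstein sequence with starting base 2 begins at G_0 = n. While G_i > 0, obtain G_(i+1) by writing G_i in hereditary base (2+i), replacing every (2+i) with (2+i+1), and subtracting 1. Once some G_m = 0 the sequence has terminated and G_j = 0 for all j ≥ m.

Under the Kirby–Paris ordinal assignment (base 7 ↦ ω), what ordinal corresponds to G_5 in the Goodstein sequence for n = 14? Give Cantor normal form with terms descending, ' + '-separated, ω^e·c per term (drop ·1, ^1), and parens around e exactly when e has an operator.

ω^(ω + 1) + ω^5·5 + ω^4·5 + ω^3·5 + ω^2·5 + ω·5 + 4

[0] 14 ≡ 2^(2 + 1) + 2^2 + 2 (base 2). Lift 3: 111. −1: 110.
[1] 110 ≡ 3^(3 + 1) + 3^3 + 2 (base 3). Lift 4: 1282. −1: 1281.
[2] 1281 ≡ 4^(4 + 1) + 4^4 + 1 (base 4). Lift 5: 18751. −1: 18750.
[3] 18750 ≡ 5^(5 + 1) + 5^5 (base 5). Lift 6: 326592. −1: 326591.
[4] 326591 ≡ 6^(6 + 1) + 5·6^5 + 5·6^4 + 5·6^3 + 5·6^2 + 5·6 + 5 (base 6). Lift 7: 5862841. −1: 5862840.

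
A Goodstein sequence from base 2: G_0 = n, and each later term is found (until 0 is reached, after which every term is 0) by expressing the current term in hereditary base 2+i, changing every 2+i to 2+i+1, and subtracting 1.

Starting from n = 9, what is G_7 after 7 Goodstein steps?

1162263921

9 —HB2→ 2^(2 + 1) + 1 —bump→ 3^(3 + 1) + 1 = 82 —(−1)→ 81
81 —HB3→ 3^(3 + 1) —bump→ 4^(4 + 1) = 1024 —(−1)→ 1023
1023 —HB4→ 3·4^4 + 3·4^3 + 3·4^2 + 3·4 + 3 —bump→ 3·5^5 + 3·5^3 + 3·5^2 + 3·5 + 3 = 9843 —(−1)→ 9842
9842 —HB5→ 3·5^5 + 3·5^3 + 3·5^2 + 3·5 + 2 —bump→ 3·6^6 + 3·6^3 + 3·6^2 + 3·6 + 2 = 140744 —(−1)→ 140743
140743 —HB6→ 3·6^6 + 3·6^3 + 3·6^2 + 3·6 + 1 —bump→ 3·7^7 + 3·7^3 + 3·7^2 + 3·7 + 1 = 2471827 —(−1)→ 2471826
2471826 —HB7→ 3·7^7 + 3·7^3 + 3·7^2 + 3·7 —bump→ 3·8^8 + 3·8^3 + 3·8^2 + 3·8 = 50333400 —(−1)→ 50333399
50333399 —HB8→ 3·8^8 + 3·8^3 + 3·8^2 + 2·8 + 7 —bump→ 3·9^9 + 3·9^3 + 3·9^2 + 2·9 + 7 = 1162263922 —(−1)→ 1162263921
1162263921 —HB9→ 3·9^9 + 3·9^3 + 3·9^2 + 2·9 + 6 —bump→ 3·10^10 + 3·10^3 + 3·10^2 + 2·10 + 6 = 30000003326 —(−1)→ 30000003325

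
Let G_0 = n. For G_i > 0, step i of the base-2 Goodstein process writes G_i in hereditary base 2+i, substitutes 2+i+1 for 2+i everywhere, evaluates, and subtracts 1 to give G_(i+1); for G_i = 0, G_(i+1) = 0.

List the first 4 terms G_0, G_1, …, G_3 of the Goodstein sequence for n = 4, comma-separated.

4, 26, 41, 60

4 —HB2→ 2^2 —bump→ 3^3 = 27 —(−1)→ 26
26 —HB3→ 2·3^2 + 2·3 + 2 —bump→ 2·4^2 + 2·4 + 2 = 42 —(−1)→ 41
41 —HB4→ 2·4^2 + 2·4 + 1 —bump→ 2·5^2 + 2·5 + 1 = 61 —(−1)→ 60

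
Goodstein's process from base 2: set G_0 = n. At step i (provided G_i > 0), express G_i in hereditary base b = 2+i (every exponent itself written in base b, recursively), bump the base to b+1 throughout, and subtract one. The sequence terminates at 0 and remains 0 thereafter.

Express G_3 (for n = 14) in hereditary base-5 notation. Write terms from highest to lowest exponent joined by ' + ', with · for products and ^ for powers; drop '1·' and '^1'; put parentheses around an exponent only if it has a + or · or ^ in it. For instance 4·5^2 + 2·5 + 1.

5^(5 + 1) + 5^5

step 0: 14 = 2^(2 + 1) + 2^2 + 2; sub 3 for 2: 3^(3 + 1) + 3^3 + 3; = 111; G_1 = 111−1 = 110
step 1: 110 = 3^(3 + 1) + 3^3 + 2; sub 4 for 3: 4^(4 + 1) + 4^4 + 2; = 1282; G_2 = 1282−1 = 1281
step 2: 1281 = 4^(4 + 1) + 4^4 + 1; sub 5 for 4: 5^(5 + 1) + 5^5 + 1; = 18751; G_3 = 18751−1 = 18750
step 3: 18750 = 5^(5 + 1) + 5^5; sub 6 for 5: 6^(6 + 1) + 6^6; = 326592; G_4 = 326592−1 = 326591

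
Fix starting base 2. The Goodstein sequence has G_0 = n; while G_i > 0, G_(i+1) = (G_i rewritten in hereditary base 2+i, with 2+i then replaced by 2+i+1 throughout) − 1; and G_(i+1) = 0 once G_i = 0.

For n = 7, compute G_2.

259

base 2: 7 = 2^2 + 2 + 1; at 3: 3^3 + 3 + 1 = 31; next = 30
base 3: 30 = 3^3 + 3; at 4: 4^4 + 4 = 260; next = 259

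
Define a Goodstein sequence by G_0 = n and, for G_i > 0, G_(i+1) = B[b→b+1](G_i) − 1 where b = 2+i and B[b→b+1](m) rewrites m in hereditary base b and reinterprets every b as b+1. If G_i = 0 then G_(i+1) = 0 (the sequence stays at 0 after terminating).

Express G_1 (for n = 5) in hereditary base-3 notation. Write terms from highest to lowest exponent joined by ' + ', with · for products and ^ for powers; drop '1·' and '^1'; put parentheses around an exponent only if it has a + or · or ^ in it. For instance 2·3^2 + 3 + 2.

(0) 5|_2 = 2^2 + 1 ↦ 3^3 + 1|_3 = 28 ⇒ 27
(1) 27|_3 = 3^3 ↦ 4^4|_4 = 256 ⇒ 255

3^3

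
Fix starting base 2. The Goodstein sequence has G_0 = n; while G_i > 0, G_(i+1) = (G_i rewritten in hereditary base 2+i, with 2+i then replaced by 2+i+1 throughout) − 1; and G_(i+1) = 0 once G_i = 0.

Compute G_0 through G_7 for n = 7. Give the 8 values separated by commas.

7, 30, 259, 3127, 46657, 823543, 16777215, 37665879

step 0: 7 = 2^2 + 2 + 1; sub 3 for 2: 3^3 + 3 + 1; = 31; G_1 = 31−1 = 30
step 1: 30 = 3^3 + 3; sub 4 for 3: 4^4 + 4; = 260; G_2 = 260−1 = 259
step 2: 259 = 4^4 + 3; sub 5 for 4: 5^5 + 3; = 3128; G_3 = 3128−1 = 3127
step 3: 3127 = 5^5 + 2; sub 6 for 5: 6^6 + 2; = 46658; G_4 = 46658−1 = 46657
step 4: 46657 = 6^6 + 1; sub 7 for 6: 7^7 + 1; = 823544; G_5 = 823544−1 = 823543
step 5: 823543 = 7^7; sub 8 for 7: 8^8; = 16777216; G_6 = 16777216−1 = 16777215
step 6: 16777215 = 7·8^7 + 7·8^6 + 7·8^5 + 7·8^4 + 7·8^3 + 7·8^2 + 7·8 + 7; sub 9 for 8: 7·9^7 + 7·9^6 + 7·9^5 + 7·9^4 + 7·9^3 + 7·9^2 + 7·9 + 7; = 37665880; G_7 = 37665880−1 = 37665879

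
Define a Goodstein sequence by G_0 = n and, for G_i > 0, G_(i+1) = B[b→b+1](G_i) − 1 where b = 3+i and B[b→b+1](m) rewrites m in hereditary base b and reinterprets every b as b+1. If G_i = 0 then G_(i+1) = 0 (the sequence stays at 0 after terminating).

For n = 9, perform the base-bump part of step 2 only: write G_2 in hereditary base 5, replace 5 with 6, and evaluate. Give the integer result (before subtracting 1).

20

i=0: 9 = 3^2 (b=3); 3→4: 4^2 = 16; 16−1 = 15
i=1: 15 = 3·4 + 3 (b=4); 4→5: 3·5 + 3 = 18; 18−1 = 17
i=2: 17 = 3·5 + 2 (b=5); 5→6: 3·6 + 2 = 20; 20−1 = 19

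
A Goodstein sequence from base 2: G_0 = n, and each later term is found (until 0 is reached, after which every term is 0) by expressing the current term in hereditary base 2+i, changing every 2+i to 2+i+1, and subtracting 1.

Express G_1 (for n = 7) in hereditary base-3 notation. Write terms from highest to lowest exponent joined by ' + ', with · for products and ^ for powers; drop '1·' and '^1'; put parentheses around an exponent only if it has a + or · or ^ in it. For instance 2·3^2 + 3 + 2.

3^3 + 3

G_0 = 7. HB_2(7) = 2^2 + 2 + 1. Bump = 31. G_1 = 30.
G_1 = 30. HB_3(30) = 3^3 + 3. Bump = 260. G_2 = 259.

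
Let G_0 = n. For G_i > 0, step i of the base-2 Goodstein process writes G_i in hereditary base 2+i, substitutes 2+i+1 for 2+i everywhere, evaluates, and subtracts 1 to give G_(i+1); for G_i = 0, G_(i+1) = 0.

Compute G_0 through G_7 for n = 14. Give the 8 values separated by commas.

14, 110, 1281, 18750, 326591, 5862840, 134404971, 3487116548

G_0=14  [base 2] 2^(2 + 1) + 2^2 + 2  →[2↦3]→  3^(3 + 1) + 3^3 + 3 = 111  −1 ⇒ G_1=110
G_1=110  [base 3] 3^(3 + 1) + 3^3 + 2  →[3↦4]→  4^(4 + 1) + 4^4 + 2 = 1282  −1 ⇒ G_2=1281
G_2=1281  [base 4] 4^(4 + 1) + 4^4 + 1  →[4↦5]→  5^(5 + 1) + 5^5 + 1 = 18751  −1 ⇒ G_3=18750
G_3=18750  [base 5] 5^(5 + 1) + 5^5  →[5↦6]→  6^(6 + 1) + 6^6 = 326592  −1 ⇒ G_4=326591
G_4=326591  [base 6] 6^(6 + 1) + 5·6^5 + 5·6^4 + 5·6^3 + 5·6^2 + 5·6 + 5  →[6↦7]→  7^(7 + 1) + 5·7^5 + 5·7^4 + 5·7^3 + 5·7^2 + 5·7 + 5 = 5862841  −1 ⇒ G_5=5862840
G_5=5862840  [base 7] 7^(7 + 1) + 5·7^5 + 5·7^4 + 5·7^3 + 5·7^2 + 5·7 + 4  →[7↦8]→  8^(8 + 1) + 5·8^5 + 5·8^4 + 5·8^3 + 5·8^2 + 5·8 + 4 = 134404972  −1 ⇒ G_6=134404971
G_6=134404971  [base 8] 8^(8 + 1) + 5·8^5 + 5·8^4 + 5·8^3 + 5·8^2 + 5·8 + 3  →[8↦9]→  9^(9 + 1) + 5·9^5 + 5·9^4 + 5·9^3 + 5·9^2 + 5·9 + 3 = 3487116549  −1 ⇒ G_7=3487116548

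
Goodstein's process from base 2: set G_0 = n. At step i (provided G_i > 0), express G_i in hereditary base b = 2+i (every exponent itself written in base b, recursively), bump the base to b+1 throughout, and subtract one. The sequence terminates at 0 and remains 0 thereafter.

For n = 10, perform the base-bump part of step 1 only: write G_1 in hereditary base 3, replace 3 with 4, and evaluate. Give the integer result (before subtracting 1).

1026

10 —HB2→ 2^(2 + 1) + 2 —bump→ 3^(3 + 1) + 3 = 84 —(−1)→ 83
83 —HB3→ 3^(3 + 1) + 2 —bump→ 4^(4 + 1) + 2 = 1026 —(−1)→ 1025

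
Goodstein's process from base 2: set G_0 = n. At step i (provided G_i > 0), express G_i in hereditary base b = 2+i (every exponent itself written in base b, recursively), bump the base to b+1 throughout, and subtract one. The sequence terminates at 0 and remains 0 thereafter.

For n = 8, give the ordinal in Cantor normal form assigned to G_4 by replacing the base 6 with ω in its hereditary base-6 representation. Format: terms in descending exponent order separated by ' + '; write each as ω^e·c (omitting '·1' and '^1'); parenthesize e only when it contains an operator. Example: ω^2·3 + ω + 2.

i=0: 8 = 2^(2 + 1) (b=2); 2→3: 3^(3 + 1) = 81; 81−1 = 80
i=1: 80 = 2·3^3 + 2·3^2 + 2·3 + 2 (b=3); 3→4: 2·4^4 + 2·4^2 + 2·4 + 2 = 554; 554−1 = 553
i=2: 553 = 2·4^4 + 2·4^2 + 2·4 + 1 (b=4); 4→5: 2·5^5 + 2·5^2 + 2·5 + 1 = 6311; 6311−1 = 6310
i=3: 6310 = 2·5^5 + 2·5^2 + 2·5 (b=5); 5→6: 2·6^6 + 2·6^2 + 2·6 = 93396; 93396−1 = 93395
i=4: 93395 = 2·6^6 + 2·6^2 + 6 + 5 (b=6); 6→7: 2·7^7 + 2·7^2 + 7 + 5 = 1647196; 1647196−1 = 1647195

ω^ω·2 + ω^2·2 + ω + 5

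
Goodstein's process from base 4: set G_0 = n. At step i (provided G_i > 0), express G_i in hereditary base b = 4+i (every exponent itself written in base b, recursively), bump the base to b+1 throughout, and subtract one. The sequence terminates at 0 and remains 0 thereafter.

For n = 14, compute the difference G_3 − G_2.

(0) 14|_4 = 3·4 + 2 ↦ 3·5 + 2|_5 = 17 ⇒ 16
(1) 16|_5 = 3·5 + 1 ↦ 3·6 + 1|_6 = 19 ⇒ 18
(2) 18|_6 = 3·6 ↦ 3·7|_7 = 21 ⇒ 20

2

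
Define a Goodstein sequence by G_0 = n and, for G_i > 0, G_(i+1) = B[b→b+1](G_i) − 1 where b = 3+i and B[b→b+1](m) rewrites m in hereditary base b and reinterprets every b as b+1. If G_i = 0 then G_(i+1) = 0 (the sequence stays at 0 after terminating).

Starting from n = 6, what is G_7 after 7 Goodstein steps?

5

6 —HB3→ 2·3 —bump→ 2·4 = 8 —(−1)→ 7
7 —HB4→ 4 + 3 —bump→ 5 + 3 = 8 —(−1)→ 7
7 —HB5→ 5 + 2 —bump→ 6 + 2 = 8 —(−1)→ 7
7 —HB6→ 6 + 1 —bump→ 7 + 1 = 8 —(−1)→ 7
7 —HB7→ 7 —bump→ 8 = 8 —(−1)→ 7
7 —HB8→ 7 —bump→ 7 = 7 —(−1)→ 6
6 —HB9→ 6 —bump→ 6 = 6 —(−1)→ 5
5 —HB10→ 5 —bump→ 5 = 5 —(−1)→ 4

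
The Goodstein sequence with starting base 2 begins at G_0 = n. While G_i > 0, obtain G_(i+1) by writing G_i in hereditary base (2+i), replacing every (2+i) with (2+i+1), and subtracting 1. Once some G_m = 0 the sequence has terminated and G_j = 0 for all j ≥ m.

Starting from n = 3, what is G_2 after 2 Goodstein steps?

G_0=3  [base 2] 2 + 1  →[2↦3]→  3 + 1 = 4  −1 ⇒ G_1=3
G_1=3  [base 3] 3  →[3↦4]→  4 = 4  −1 ⇒ G_2=3
G_2=3  [base 4] 3  →[4↦5]→  3 = 3  −1 ⇒ G_3=2

3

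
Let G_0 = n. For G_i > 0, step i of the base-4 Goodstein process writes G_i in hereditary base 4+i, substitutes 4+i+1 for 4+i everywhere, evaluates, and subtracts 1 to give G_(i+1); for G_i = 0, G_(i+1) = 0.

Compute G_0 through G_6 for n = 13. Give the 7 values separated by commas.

i=0: 13 = 3·4 + 1 (b=4); 4→5: 3·5 + 1 = 16; 16−1 = 15
i=1: 15 = 3·5 (b=5); 5→6: 3·6 = 18; 18−1 = 17
i=2: 17 = 2·6 + 5 (b=6); 6→7: 2·7 + 5 = 19; 19−1 = 18
i=3: 18 = 2·7 + 4 (b=7); 7→8: 2·8 + 4 = 20; 20−1 = 19
i=4: 19 = 2·8 + 3 (b=8); 8→9: 2·9 + 3 = 21; 21−1 = 20
i=5: 20 = 2·9 + 2 (b=9); 9→10: 2·10 + 2 = 22; 22−1 = 21

13, 15, 17, 18, 19, 20, 21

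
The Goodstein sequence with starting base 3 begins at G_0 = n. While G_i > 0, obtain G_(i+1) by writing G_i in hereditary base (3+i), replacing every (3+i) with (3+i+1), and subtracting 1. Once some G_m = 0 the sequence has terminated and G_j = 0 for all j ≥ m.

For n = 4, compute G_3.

[0] 4 ≡ 3 + 1 (base 3). Lift 4: 5. −1: 4.
[1] 4 ≡ 4 (base 4). Lift 5: 5. −1: 4.
[2] 4 ≡ 4 (base 5). Lift 6: 4. −1: 3.
[3] 3 ≡ 3 (base 6). Lift 7: 3. −1: 2.

3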